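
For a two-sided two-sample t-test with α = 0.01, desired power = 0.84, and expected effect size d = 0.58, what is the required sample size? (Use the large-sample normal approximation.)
n = 76 per group

Sample size formula (two-sample t-test, normal approximation):
n = 2 · ((z_{α/2} + z_β) / d)²

z_{α/2} = 2.576 (for α = 0.01, two-sided)
z_β = 0.994 (for power = 0.84)
d = 0.58

n = 2 · ((2.576 + 0.994) / 0.58)²
n = 2 · (6.155)²
n ≈ 75.77
Round up to the next whole number: n = 76 per group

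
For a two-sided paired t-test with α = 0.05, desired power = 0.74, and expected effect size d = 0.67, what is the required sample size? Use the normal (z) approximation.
n = 16 pairs

Sample size formula (paired t-test, normal approximation):
n = ((z_{α/2} + z_β) / d)²

z_{α/2} = 1.960 (for α = 0.05, two-sided)
z_β = 0.643 (for power = 0.74)
d = 0.67

n = ((1.960 + 0.643) / 0.67)²
n = (3.885)²
n ≈ 15.09
Round up to the next whole number: n = 16 pairs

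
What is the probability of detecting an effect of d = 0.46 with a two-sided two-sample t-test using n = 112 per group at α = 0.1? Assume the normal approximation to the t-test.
Power ≈ 0.96

Power calculation (two-sample t-test, normal approximation):
z_β = d · √(n/2) - z_{α/2}
z_β = 0.46 · √(112/2) - 1.645
z_β = 0.46 · 7.483 - 1.645
z_β = 1.797

Power = Φ(z_β) = Φ(1.797) ≈ 0.964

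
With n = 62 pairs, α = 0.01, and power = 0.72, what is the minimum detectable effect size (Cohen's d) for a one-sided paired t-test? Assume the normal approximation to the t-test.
d ≈ 0.37

Minimum detectable effect (paired t-test, normal approximation):
d = (z_α + z_β) / √n
d = (2.326 + 0.583) / √62
d = 2.909 / 7.874
d ≈ 0.37

By Cohen's convention (0.2 small / 0.5 medium / 0.8 large): small effect.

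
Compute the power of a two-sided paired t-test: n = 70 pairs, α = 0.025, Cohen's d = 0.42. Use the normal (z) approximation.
Power ≈ 0.90

Power calculation (paired t-test, normal approximation):
z_β = d · √n - z_{α/2}
z_β = 0.42 · √70 - 2.241
z_β = 0.42 · 8.367 - 2.241
z_β = 1.273

Power = Φ(z_β) = Φ(1.273) ≈ 0.898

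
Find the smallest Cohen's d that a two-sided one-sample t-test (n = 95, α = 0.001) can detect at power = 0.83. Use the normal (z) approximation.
d ≈ 0.44

Minimum detectable effect (one-sample t-test, normal approximation):
d = (z_{α/2} + z_β) / √n
d = (3.291 + 0.954) / √95
d = 4.245 / 9.747
d ≈ 0.44

By Cohen's convention (0.2 small / 0.5 medium / 0.8 large): small effect.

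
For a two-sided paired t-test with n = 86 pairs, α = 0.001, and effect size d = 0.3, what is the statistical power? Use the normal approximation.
Power ≈ 0.31

Power calculation (paired t-test, normal approximation):
z_β = d · √n - z_{α/2}
z_β = 0.3 · √86 - 3.291
z_β = 0.3 · 9.274 - 3.291
z_β = -0.508

Power = Φ(z_β) = Φ(-0.508) ≈ 0.306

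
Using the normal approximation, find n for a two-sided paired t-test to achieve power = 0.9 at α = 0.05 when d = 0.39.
n = 70 pairs

Sample size formula (paired t-test, normal approximation):
n = ((z_{α/2} + z_β) / d)²

z_{α/2} = 1.960 (for α = 0.05, two-sided)
z_β = 1.282 (for power = 0.9)
d = 0.39

n = ((1.960 + 1.282) / 0.39)²
n = (8.313)²
n ≈ 69.11
Round up to the next whole number: n = 70 pairs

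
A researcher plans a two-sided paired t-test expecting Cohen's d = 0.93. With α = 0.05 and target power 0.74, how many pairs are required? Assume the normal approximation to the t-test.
n = 8 pairs

Sample size formula (paired t-test, normal approximation):
n = ((z_{α/2} + z_β) / d)²

z_{α/2} = 1.960 (for α = 0.05, two-sided)
z_β = 0.643 (for power = 0.74)
d = 0.93

n = ((1.960 + 0.643) / 0.93)²
n = (2.799)²
n ≈ 7.83
Round up to the next whole number: n = 8 pairs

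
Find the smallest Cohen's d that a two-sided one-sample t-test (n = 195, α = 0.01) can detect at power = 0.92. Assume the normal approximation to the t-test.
d ≈ 0.29

Minimum detectable effect (one-sample t-test, normal approximation):
d = (z_{α/2} + z_β) / √n
d = (2.576 + 1.405) / √195
d = 3.981 / 13.964
d ≈ 0.29

By Cohen's convention (0.2 small / 0.5 medium / 0.8 large): small effect.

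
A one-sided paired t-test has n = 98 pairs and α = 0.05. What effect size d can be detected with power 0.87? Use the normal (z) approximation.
d ≈ 0.28

Minimum detectable effect (paired t-test, normal approximation):
d = (z_α + z_β) / √n
d = (1.645 + 1.126) / √98
d = 2.771 / 9.899
d ≈ 0.28

By Cohen's convention (0.2 small / 0.5 medium / 0.8 large): small effect.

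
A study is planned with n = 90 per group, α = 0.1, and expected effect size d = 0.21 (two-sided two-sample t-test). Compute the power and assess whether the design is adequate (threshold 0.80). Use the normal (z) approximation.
Power ≈ 0.41; the study is underpowered (power < 0.80)

Power calculation (two-sample t-test, normal approximation):
z_β = d · √(n/2) - z_{α/2}
z_β = 0.21 · √(90/2) - 1.645
z_β = 0.21 · 6.708 - 1.645
z_β = -0.236

Power = Φ(z_β) = Φ(-0.236) ≈ 0.407

Effect size d = 0.21 is small by Cohen's convention (0.2/0.5/0.8).

Threshold: power ≥ 0.80 is conventionally adequate.
Power ≈ 0.41 → the study is underpowered (power < 0.80).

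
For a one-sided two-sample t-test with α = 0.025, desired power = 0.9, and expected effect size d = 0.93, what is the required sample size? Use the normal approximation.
n = 25 per group

Sample size formula (two-sample t-test, normal approximation):
n = 2 · ((z_α + z_β) / d)²

z_α = 1.960 (for α = 0.025, one-sided)
z_β = 1.282 (for power = 0.9)
d = 0.93

n = 2 · ((1.960 + 1.282) / 0.93)²
n = 2 · (3.486)²
n ≈ 24.30
Round up to the next whole number: n = 25 per group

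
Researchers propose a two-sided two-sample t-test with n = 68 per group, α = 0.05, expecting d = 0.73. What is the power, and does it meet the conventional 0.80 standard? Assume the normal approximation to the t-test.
Power ≈ 0.99; the study is adequately powered (power ≥ 0.80)

Power calculation (two-sample t-test, normal approximation):
z_β = d · √(n/2) - z_{α/2}
z_β = 0.73 · √(68/2) - 1.960
z_β = 0.73 · 5.831 - 1.960
z_β = 2.297

Power = Φ(z_β) = Φ(2.297) ≈ 0.989

Effect size d = 0.73 is medium by Cohen's convention (0.2/0.5/0.8).

Threshold: power ≥ 0.80 is conventionally adequate.
Power ≈ 0.99 → the study is adequately powered (power ≥ 0.80).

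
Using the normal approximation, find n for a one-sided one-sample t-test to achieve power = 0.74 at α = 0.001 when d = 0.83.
n = 21

Sample size formula (one-sample t-test, normal approximation):
n = ((z_α + z_β) / d)²

z_α = 3.090 (for α = 0.001, one-sided)
z_β = 0.643 (for power = 0.74)
d = 0.83

n = ((3.090 + 0.643) / 0.83)²
n = (4.498)²
n ≈ 20.23
Round up to the next whole number: n = 21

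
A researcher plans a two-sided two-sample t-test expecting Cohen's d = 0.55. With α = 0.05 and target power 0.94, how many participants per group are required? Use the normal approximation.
n = 82 per group

Sample size formula (two-sample t-test, normal approximation):
n = 2 · ((z_{α/2} + z_β) / d)²

z_{α/2} = 1.960 (for α = 0.05, two-sided)
z_β = 1.555 (for power = 0.94)
d = 0.55

n = 2 · ((1.960 + 1.555) / 0.55)²
n = 2 · (6.391)²
n ≈ 81.69
Round up to the next whole number: n = 82 per group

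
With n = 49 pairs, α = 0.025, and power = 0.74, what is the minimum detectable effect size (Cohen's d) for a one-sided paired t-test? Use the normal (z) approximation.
d ≈ 0.37

Minimum detectable effect (paired t-test, normal approximation):
d = (z_α + z_β) / √n
d = (1.960 + 0.643) / √49
d = 2.603 / 7.000
d ≈ 0.37

By Cohen's convention (0.2 small / 0.5 medium / 0.8 large): small effect.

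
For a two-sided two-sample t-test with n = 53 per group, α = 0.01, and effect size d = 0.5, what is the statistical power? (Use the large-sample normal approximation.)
Power ≈ 0.50

Power calculation (two-sample t-test, normal approximation):
z_β = d · √(n/2) - z_{α/2}
z_β = 0.5 · √(53/2) - 2.576
z_β = 0.5 · 5.148 - 2.576
z_β = -0.002

Power = Φ(z_β) = Φ(-0.002) ≈ 0.499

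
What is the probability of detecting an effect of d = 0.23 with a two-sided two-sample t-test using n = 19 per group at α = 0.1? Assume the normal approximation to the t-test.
Power ≈ 0.17

Power calculation (two-sample t-test, normal approximation):
z_β = d · √(n/2) - z_{α/2}
z_β = 0.23 · √(19/2) - 1.645
z_β = 0.23 · 3.082 - 1.645
z_β = -0.936

Power = Φ(z_β) = Φ(-0.936) ≈ 0.175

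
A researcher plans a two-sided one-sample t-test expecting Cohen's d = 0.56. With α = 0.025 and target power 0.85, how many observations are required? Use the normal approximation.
n = 35

Sample size formula (one-sample t-test, normal approximation):
n = ((z_{α/2} + z_β) / d)²

z_{α/2} = 2.241 (for α = 0.025, two-sided)
z_β = 1.036 (for power = 0.85)
d = 0.56

n = ((2.241 + 1.036) / 0.56)²
n = (5.852)²
n ≈ 34.25
Round up to the next whole number: n = 35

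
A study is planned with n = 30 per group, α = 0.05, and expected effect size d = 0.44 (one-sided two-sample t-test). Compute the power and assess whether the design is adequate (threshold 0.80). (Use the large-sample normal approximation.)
Power ≈ 0.52; the study is underpowered (power < 0.80)

Power calculation (two-sample t-test, normal approximation):
z_β = d · √(n/2) - z_α
z_β = 0.44 · √(30/2) - 1.645
z_β = 0.44 · 3.873 - 1.645
z_β = 0.059

Power = Φ(z_β) = Φ(0.059) ≈ 0.524

Effect size d = 0.44 is small by Cohen's convention (0.2/0.5/0.8).

Threshold: power ≥ 0.80 is conventionally adequate.
Power ≈ 0.52 → the study is underpowered (power < 0.80).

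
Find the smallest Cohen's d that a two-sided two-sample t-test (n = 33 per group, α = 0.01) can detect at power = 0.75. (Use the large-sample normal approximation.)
d ≈ 0.80

Minimum detectable effect (two-sample t-test, normal approximation):
d = (z_{α/2} + z_β) / √(n/2)
d = (2.576 + 0.674) / √(33/2)
d = 3.250 / 4.062
d ≈ 0.80

By Cohen's convention (0.2 small / 0.5 medium / 0.8 large): large effect.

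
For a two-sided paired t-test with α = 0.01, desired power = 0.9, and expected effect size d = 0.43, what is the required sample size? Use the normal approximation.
n = 81 pairs

Sample size formula (paired t-test, normal approximation):
n = ((z_{α/2} + z_β) / d)²

z_{α/2} = 2.576 (for α = 0.01, two-sided)
z_β = 1.282 (for power = 0.9)
d = 0.43

n = ((2.576 + 1.282) / 0.43)²
n = (8.972)²
n ≈ 80.50
Round up to the next whole number: n = 81 pairs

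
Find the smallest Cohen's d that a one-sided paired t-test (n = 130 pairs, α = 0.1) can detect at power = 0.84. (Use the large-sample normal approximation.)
d ≈ 0.20

Minimum detectable effect (paired t-test, normal approximation):
d = (z_α + z_β) / √n
d = (1.282 + 0.994) / √130
d = 2.276 / 11.402
d ≈ 0.20

By Cohen's convention (0.2 small / 0.5 medium / 0.8 large): small effect.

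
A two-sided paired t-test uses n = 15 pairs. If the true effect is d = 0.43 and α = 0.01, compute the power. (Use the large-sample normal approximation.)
Power ≈ 0.18

Power calculation (paired t-test, normal approximation):
z_β = d · √n - z_{α/2}
z_β = 0.43 · √15 - 2.576
z_β = 0.43 · 3.873 - 2.576
z_β = -0.910

Power = Φ(z_β) = Φ(-0.910) ≈ 0.181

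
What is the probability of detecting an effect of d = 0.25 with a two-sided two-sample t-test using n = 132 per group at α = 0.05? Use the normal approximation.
Power ≈ 0.53

Power calculation (two-sample t-test, normal approximation):
z_β = d · √(n/2) - z_{α/2}
z_β = 0.25 · √(132/2) - 1.960
z_β = 0.25 · 8.124 - 1.960
z_β = 0.071

Power = Φ(z_β) = Φ(0.071) ≈ 0.528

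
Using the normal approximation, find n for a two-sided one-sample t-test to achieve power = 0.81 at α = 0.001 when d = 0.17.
n = 602

Sample size formula (one-sample t-test, normal approximation):
n = ((z_{α/2} + z_β) / d)²

z_{α/2} = 3.291 (for α = 0.001, two-sided)
z_β = 0.878 (for power = 0.81)
d = 0.17

n = ((3.291 + 0.878) / 0.17)²
n = (24.524)²
n ≈ 601.43
Round up to the next whole number: n = 602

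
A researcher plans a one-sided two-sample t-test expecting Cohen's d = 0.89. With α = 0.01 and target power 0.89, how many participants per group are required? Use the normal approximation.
n = 32 per group

Sample size formula (two-sample t-test, normal approximation):
n = 2 · ((z_α + z_β) / d)²

z_α = 2.326 (for α = 0.01, one-sided)
z_β = 1.227 (for power = 0.89)
d = 0.89

n = 2 · ((2.326 + 1.227) / 0.89)²
n = 2 · (3.992)²
n ≈ 31.87
Round up to the next whole number: n = 32 per group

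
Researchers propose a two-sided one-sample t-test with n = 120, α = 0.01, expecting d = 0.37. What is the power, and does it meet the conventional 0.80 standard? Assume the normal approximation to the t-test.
Power ≈ 0.93; the study is adequately powered (power ≥ 0.80)

Power calculation (one-sample t-test, normal approximation):
z_β = d · √n - z_{α/2}
z_β = 0.37 · √120 - 2.576
z_β = 0.37 · 10.954 - 2.576
z_β = 1.477

Power = Φ(z_β) = Φ(1.477) ≈ 0.930

Effect size d = 0.37 is small by Cohen's convention (0.2/0.5/0.8).

Threshold: power ≥ 0.80 is conventionally adequate.
Power ≈ 0.93 → the study is adequately powered (power ≥ 0.80).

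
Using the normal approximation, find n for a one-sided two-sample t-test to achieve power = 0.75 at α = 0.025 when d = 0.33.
n = 128 per group

Sample size formula (two-sample t-test, normal approximation):
n = 2 · ((z_α + z_β) / d)²

z_α = 1.960 (for α = 0.025, one-sided)
z_β = 0.674 (for power = 0.75)
d = 0.33

n = 2 · ((1.960 + 0.674) / 0.33)²
n = 2 · (7.982)²
n ≈ 127.42
Round up to the next whole number: n = 128 per group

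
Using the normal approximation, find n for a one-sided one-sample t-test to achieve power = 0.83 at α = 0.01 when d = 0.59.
n = 31

Sample size formula (one-sample t-test, normal approximation):
n = ((z_α + z_β) / d)²

z_α = 2.326 (for α = 0.01, one-sided)
z_β = 0.954 (for power = 0.83)
d = 0.59

n = ((2.326 + 0.954) / 0.59)²
n = (5.559)²
n ≈ 30.90
Round up to the next whole number: n = 31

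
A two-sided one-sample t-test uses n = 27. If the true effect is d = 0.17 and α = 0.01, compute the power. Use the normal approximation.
Power ≈ 0.05

Power calculation (one-sample t-test, normal approximation):
z_β = d · √n - z_{α/2}
z_β = 0.17 · √27 - 2.576
z_β = 0.17 · 5.196 - 2.576
z_β = -1.692

Power = Φ(z_β) = Φ(-1.692) ≈ 0.045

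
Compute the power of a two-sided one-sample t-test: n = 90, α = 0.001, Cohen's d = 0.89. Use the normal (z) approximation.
Power ≈ 1.00

Power calculation (one-sample t-test, normal approximation):
z_β = d · √n - z_{α/2}
z_β = 0.89 · √90 - 3.291
z_β = 0.89 · 9.487 - 3.291
z_β = 5.153

Power = Φ(z_β) = Φ(5.153) ≈ 1.000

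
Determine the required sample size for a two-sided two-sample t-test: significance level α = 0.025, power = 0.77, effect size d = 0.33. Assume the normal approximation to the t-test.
n = 164 per group

Sample size formula (two-sample t-test, normal approximation):
n = 2 · ((z_{α/2} + z_β) / d)²

z_{α/2} = 2.241 (for α = 0.025, two-sided)
z_β = 0.739 (for power = 0.77)
d = 0.33

n = 2 · ((2.241 + 0.739) / 0.33)²
n = 2 · (9.030)²
n ≈ 163.08
Round up to the next whole number: n = 164 per group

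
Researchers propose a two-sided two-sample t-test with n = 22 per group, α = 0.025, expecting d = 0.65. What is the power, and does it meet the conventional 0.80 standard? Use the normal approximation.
Power ≈ 0.47; the study is underpowered (power < 0.80)

Power calculation (two-sample t-test, normal approximation):
z_β = d · √(n/2) - z_{α/2}
z_β = 0.65 · √(22/2) - 2.241
z_β = 0.65 · 3.317 - 2.241
z_β = -0.086

Power = Φ(z_β) = Φ(-0.086) ≈ 0.466

Effect size d = 0.65 is medium by Cohen's convention (0.2/0.5/0.8).

Threshold: power ≥ 0.80 is conventionally adequate.
Power ≈ 0.47 → the study is underpowered (power < 0.80).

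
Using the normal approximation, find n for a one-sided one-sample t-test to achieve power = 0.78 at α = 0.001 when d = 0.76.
n = 26

Sample size formula (one-sample t-test, normal approximation):
n = ((z_α + z_β) / d)²

z_α = 3.090 (for α = 0.001, one-sided)
z_β = 0.772 (for power = 0.78)
d = 0.76

n = ((3.090 + 0.772) / 0.76)²
n = (5.082)²
n ≈ 25.83
Round up to the next whole number: n = 26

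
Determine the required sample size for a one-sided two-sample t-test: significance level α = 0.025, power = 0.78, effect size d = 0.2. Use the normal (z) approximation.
n = 374 per group

Sample size formula (two-sample t-test, normal approximation):
n = 2 · ((z_α + z_β) / d)²

z_α = 1.960 (for α = 0.025, one-sided)
z_β = 0.772 (for power = 0.78)
d = 0.2

n = 2 · ((1.960 + 0.772) / 0.2)²
n = 2 · (13.660)²
n ≈ 373.19
Round up to the next whole number: n = 374 per group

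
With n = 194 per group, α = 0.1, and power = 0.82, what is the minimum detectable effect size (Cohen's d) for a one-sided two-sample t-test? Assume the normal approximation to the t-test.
d ≈ 0.22

Minimum detectable effect (two-sample t-test, normal approximation):
d = (z_α + z_β) / √(n/2)
d = (1.282 + 0.915) / √(194/2)
d = 2.197 / 9.849
d ≈ 0.22

By Cohen's convention (0.2 small / 0.5 medium / 0.8 large): small effect.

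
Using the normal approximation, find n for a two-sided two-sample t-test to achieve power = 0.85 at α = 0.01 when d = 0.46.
n = 124 per group

Sample size formula (two-sample t-test, normal approximation):
n = 2 · ((z_{α/2} + z_β) / d)²

z_{α/2} = 2.576 (for α = 0.01, two-sided)
z_β = 1.036 (for power = 0.85)
d = 0.46

n = 2 · ((2.576 + 1.036) / 0.46)²
n = 2 · (7.852)²
n ≈ 123.31
Round up to the next whole number: n = 124 per group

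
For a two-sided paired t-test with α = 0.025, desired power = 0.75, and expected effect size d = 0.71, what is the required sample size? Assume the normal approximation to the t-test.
n = 17 pairs

Sample size formula (paired t-test, normal approximation):
n = ((z_{α/2} + z_β) / d)²

z_{α/2} = 2.241 (for α = 0.025, two-sided)
z_β = 0.674 (for power = 0.75)
d = 0.71

n = ((2.241 + 0.674) / 0.71)²
n = (4.106)²
n ≈ 16.86
Round up to the next whole number: n = 17 pairs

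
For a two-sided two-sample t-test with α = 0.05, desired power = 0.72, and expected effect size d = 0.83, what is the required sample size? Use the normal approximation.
n = 19 per group

Sample size formula (two-sample t-test, normal approximation):
n = 2 · ((z_{α/2} + z_β) / d)²

z_{α/2} = 1.960 (for α = 0.05, two-sided)
z_β = 0.583 (for power = 0.72)
d = 0.83

n = 2 · ((1.960 + 0.583) / 0.83)²
n = 2 · (3.064)²
n ≈ 18.78
Round up to the next whole number: n = 19 per group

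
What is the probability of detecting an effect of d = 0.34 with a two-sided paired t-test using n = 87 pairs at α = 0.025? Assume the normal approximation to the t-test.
Power ≈ 0.82

Power calculation (paired t-test, normal approximation):
z_β = d · √n - z_{α/2}
z_β = 0.34 · √87 - 2.241
z_β = 0.34 · 9.327 - 2.241
z_β = 0.930

Power = Φ(z_β) = Φ(0.930) ≈ 0.824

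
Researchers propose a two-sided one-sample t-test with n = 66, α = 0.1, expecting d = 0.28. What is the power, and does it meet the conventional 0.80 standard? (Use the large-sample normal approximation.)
Power ≈ 0.74; the study is underpowered (power < 0.80)

Power calculation (one-sample t-test, normal approximation):
z_β = d · √n - z_{α/2}
z_β = 0.28 · √66 - 1.645
z_β = 0.28 · 8.124 - 1.645
z_β = 0.630

Power = Φ(z_β) = Φ(0.630) ≈ 0.736

Effect size d = 0.28 is small by Cohen's convention (0.2/0.5/0.8).

Threshold: power ≥ 0.80 is conventionally adequate.
Power ≈ 0.74 → the study is underpowered (power < 0.80).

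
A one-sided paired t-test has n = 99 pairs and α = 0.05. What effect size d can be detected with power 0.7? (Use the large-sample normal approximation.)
d ≈ 0.22

Minimum detectable effect (paired t-test, normal approximation):
d = (z_α + z_β) / √n
d = (1.645 + 0.524) / √99
d = 2.169 / 9.950
d ≈ 0.22

By Cohen's convention (0.2 small / 0.5 medium / 0.8 large): small effect.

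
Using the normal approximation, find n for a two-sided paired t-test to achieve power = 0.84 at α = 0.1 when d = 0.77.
n = 12 pairs

Sample size formula (paired t-test, normal approximation):
n = ((z_{α/2} + z_β) / d)²

z_{α/2} = 1.645 (for α = 0.1, two-sided)
z_β = 0.994 (for power = 0.84)
d = 0.77

n = ((1.645 + 0.994) / 0.77)²
n = (3.427)²
n ≈ 11.74
Round up to the next whole number: n = 12 pairs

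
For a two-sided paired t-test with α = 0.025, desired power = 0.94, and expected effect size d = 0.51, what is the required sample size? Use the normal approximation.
n = 56 pairs

Sample size formula (paired t-test, normal approximation):
n = ((z_{α/2} + z_β) / d)²

z_{α/2} = 2.241 (for α = 0.025, two-sided)
z_β = 1.555 (for power = 0.94)
d = 0.51

n = ((2.241 + 1.555) / 0.51)²
n = (7.443)²
n ≈ 55.40
Round up to the next whole number: n = 56 pairs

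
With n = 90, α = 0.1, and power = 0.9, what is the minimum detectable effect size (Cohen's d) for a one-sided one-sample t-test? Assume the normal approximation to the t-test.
d ≈ 0.27

Minimum detectable effect (one-sample t-test, normal approximation):
d = (z_α + z_β) / √n
d = (1.282 + 1.282) / √90
d = 2.563 / 9.487
d ≈ 0.27

By Cohen's convention (0.2 small / 0.5 medium / 0.8 large): small effect.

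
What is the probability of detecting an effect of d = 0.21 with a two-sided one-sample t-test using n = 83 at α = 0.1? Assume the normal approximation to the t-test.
Power ≈ 0.61

Power calculation (one-sample t-test, normal approximation):
z_β = d · √n - z_{α/2}
z_β = 0.21 · √83 - 1.645
z_β = 0.21 · 9.110 - 1.645
z_β = 0.268

Power = Φ(z_β) = Φ(0.268) ≈ 0.606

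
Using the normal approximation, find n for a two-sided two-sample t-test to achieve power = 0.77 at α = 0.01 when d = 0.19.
n = 609 per group

Sample size formula (two-sample t-test, normal approximation):
n = 2 · ((z_{α/2} + z_β) / d)²

z_{α/2} = 2.576 (for α = 0.01, two-sided)
z_β = 0.739 (for power = 0.77)
d = 0.19

n = 2 · ((2.576 + 0.739) / 0.19)²
n = 2 · (17.447)²
n ≈ 608.80
Round up to the next whole number: n = 609 per group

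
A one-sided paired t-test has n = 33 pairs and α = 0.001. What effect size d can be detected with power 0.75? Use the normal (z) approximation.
d ≈ 0.66

Minimum detectable effect (paired t-test, normal approximation):
d = (z_α + z_β) / √n
d = (3.090 + 0.674) / √33
d = 3.765 / 5.745
d ≈ 0.66

By Cohen's convention (0.2 small / 0.5 medium / 0.8 large): medium effect.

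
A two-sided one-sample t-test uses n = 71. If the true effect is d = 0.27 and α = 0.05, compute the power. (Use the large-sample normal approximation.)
Power ≈ 0.62

Power calculation (one-sample t-test, normal approximation):
z_β = d · √n - z_{α/2}
z_β = 0.27 · √71 - 1.960
z_β = 0.27 · 8.426 - 1.960
z_β = 0.315

Power = Φ(z_β) = Φ(0.315) ≈ 0.624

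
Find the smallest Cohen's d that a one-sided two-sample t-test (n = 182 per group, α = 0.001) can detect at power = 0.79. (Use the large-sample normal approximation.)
d ≈ 0.41

Minimum detectable effect (two-sample t-test, normal approximation):
d = (z_α + z_β) / √(n/2)
d = (3.090 + 0.806) / √(182/2)
d = 3.897 / 9.539
d ≈ 0.41

By Cohen's convention (0.2 small / 0.5 medium / 0.8 large): small effect.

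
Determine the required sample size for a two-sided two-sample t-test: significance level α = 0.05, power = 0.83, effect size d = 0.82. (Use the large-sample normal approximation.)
n = 26 per group

Sample size formula (two-sample t-test, normal approximation):
n = 2 · ((z_{α/2} + z_β) / d)²

z_{α/2} = 1.960 (for α = 0.05, two-sided)
z_β = 0.954 (for power = 0.83)
d = 0.82

n = 2 · ((1.960 + 0.954) / 0.82)²
n = 2 · (3.554)²
n ≈ 25.26
Round up to the next whole number: n = 26 per group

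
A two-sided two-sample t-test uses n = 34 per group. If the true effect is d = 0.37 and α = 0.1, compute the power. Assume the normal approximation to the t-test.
Power ≈ 0.45

Power calculation (two-sample t-test, normal approximation):
z_β = d · √(n/2) - z_{α/2}
z_β = 0.37 · √(34/2) - 1.645
z_β = 0.37 · 4.123 - 1.645
z_β = -0.119

Power = Φ(z_β) = Φ(-0.119) ≈ 0.453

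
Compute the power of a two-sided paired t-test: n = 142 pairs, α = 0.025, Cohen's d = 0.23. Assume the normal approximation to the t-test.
Power ≈ 0.69

Power calculation (paired t-test, normal approximation):
z_β = d · √n - z_{α/2}
z_β = 0.23 · √142 - 2.241
z_β = 0.23 · 11.916 - 2.241
z_β = 0.499

Power = Φ(z_β) = Φ(0.499) ≈ 0.691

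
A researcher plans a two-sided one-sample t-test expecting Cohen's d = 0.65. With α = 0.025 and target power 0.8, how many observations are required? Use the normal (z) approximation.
n = 23

Sample size formula (one-sample t-test, normal approximation):
n = ((z_{α/2} + z_β) / d)²

z_{α/2} = 2.241 (for α = 0.025, two-sided)
z_β = 0.842 (for power = 0.8)
d = 0.65

n = ((2.241 + 0.842) / 0.65)²
n = (4.743)²
n ≈ 22.50
Round up to the next whole number: n = 23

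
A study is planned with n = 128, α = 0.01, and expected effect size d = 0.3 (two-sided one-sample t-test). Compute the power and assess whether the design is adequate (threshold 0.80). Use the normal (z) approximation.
Power ≈ 0.79; the study is underpowered (power < 0.80)

Power calculation (one-sample t-test, normal approximation):
z_β = d · √n - z_{α/2}
z_β = 0.3 · √128 - 2.576
z_β = 0.3 · 11.314 - 2.576
z_β = 0.818

Power = Φ(z_β) = Φ(0.818) ≈ 0.793

Effect size d = 0.3 is small by Cohen's convention (0.2/0.5/0.8).

Threshold: power ≥ 0.80 is conventionally adequate.
Power ≈ 0.79 → the study is underpowered (power < 0.80).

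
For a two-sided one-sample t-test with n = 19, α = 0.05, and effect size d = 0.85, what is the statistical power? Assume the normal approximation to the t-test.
Power ≈ 0.96

Power calculation (one-sample t-test, normal approximation):
z_β = d · √n - z_{α/2}
z_β = 0.85 · √19 - 1.960
z_β = 0.85 · 4.359 - 1.960
z_β = 1.745

Power = Φ(z_β) = Φ(1.745) ≈ 0.960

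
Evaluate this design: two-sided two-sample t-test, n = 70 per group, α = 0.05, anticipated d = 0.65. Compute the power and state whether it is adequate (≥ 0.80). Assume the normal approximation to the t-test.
Power ≈ 0.97; the study is adequately powered (power ≥ 0.80)

Power calculation (two-sample t-test, normal approximation):
z_β = d · √(n/2) - z_{α/2}
z_β = 0.65 · √(70/2) - 1.960
z_β = 0.65 · 5.916 - 1.960
z_β = 1.885

Power = Φ(z_β) = Φ(1.885) ≈ 0.970

Effect size d = 0.65 is medium by Cohen's convention (0.2/0.5/0.8).

Threshold: power ≥ 0.80 is conventionally adequate.
Power ≈ 0.97 → the study is adequately powered (power ≥ 0.80).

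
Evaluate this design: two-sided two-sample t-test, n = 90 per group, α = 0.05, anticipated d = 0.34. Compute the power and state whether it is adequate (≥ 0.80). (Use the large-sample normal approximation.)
Power ≈ 0.63; the study is underpowered (power < 0.80)

Power calculation (two-sample t-test, normal approximation):
z_β = d · √(n/2) - z_{α/2}
z_β = 0.34 · √(90/2) - 1.960
z_β = 0.34 · 6.708 - 1.960
z_β = 0.321

Power = Φ(z_β) = Φ(0.321) ≈ 0.626

Effect size d = 0.34 is small by Cohen's convention (0.2/0.5/0.8).

Threshold: power ≥ 0.80 is conventionally adequate.
Power ≈ 0.63 → the study is underpowered (power < 0.80).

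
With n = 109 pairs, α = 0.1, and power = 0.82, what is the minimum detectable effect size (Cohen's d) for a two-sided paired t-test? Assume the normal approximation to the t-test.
d ≈ 0.25

Minimum detectable effect (paired t-test, normal approximation):
d = (z_{α/2} + z_β) / √n
d = (1.645 + 0.915) / √109
d = 2.560 / 10.440
d ≈ 0.25

By Cohen's convention (0.2 small / 0.5 medium / 0.8 large): small effect.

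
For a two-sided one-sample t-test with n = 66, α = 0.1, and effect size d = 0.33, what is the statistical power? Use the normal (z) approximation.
Power ≈ 0.85

Power calculation (one-sample t-test, normal approximation):
z_β = d · √n - z_{α/2}
z_β = 0.33 · √66 - 1.645
z_β = 0.33 · 8.124 - 1.645
z_β = 1.036

Power = Φ(z_β) = Φ(1.036) ≈ 0.850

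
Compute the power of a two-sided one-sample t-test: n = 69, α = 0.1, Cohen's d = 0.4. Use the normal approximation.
Power ≈ 0.95

Power calculation (one-sample t-test, normal approximation):
z_β = d · √n - z_{α/2}
z_β = 0.4 · √69 - 1.645
z_β = 0.4 · 8.307 - 1.645
z_β = 1.678

Power = Φ(z_β) = Φ(1.678) ≈ 0.953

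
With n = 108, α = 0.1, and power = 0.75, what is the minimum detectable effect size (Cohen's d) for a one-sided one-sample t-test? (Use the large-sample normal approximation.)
d ≈ 0.19

Minimum detectable effect (one-sample t-test, normal approximation):
d = (z_α + z_β) / √n
d = (1.282 + 0.674) / √108
d = 1.956 / 10.392
d ≈ 0.19

By Cohen's convention (0.2 small / 0.5 medium / 0.8 large): very small effect.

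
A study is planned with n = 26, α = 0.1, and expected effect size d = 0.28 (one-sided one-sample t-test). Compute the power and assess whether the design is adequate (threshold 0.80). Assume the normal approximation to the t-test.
Power ≈ 0.56; the study is underpowered (power < 0.80)

Power calculation (one-sample t-test, normal approximation):
z_β = d · √n - z_α
z_β = 0.28 · √26 - 1.282
z_β = 0.28 · 5.099 - 1.282
z_β = 0.146

Power = Φ(z_β) = Φ(0.146) ≈ 0.558

Effect size d = 0.28 is small by Cohen's convention (0.2/0.5/0.8).

Threshold: power ≥ 0.80 is conventionally adequate.
Power ≈ 0.56 → the study is underpowered (power < 0.80).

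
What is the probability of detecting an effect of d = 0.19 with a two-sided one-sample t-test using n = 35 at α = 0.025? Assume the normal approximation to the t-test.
Power ≈ 0.13

Power calculation (one-sample t-test, normal approximation):
z_β = d · √n - z_{α/2}
z_β = 0.19 · √35 - 2.241
z_β = 0.19 · 5.916 - 2.241
z_β = -1.117

Power = Φ(z_β) = Φ(-1.117) ≈ 0.132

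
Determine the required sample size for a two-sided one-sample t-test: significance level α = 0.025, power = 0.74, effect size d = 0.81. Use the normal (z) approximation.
n = 13

Sample size formula (one-sample t-test, normal approximation):
n = ((z_{α/2} + z_β) / d)²

z_{α/2} = 2.241 (for α = 0.025, two-sided)
z_β = 0.643 (for power = 0.74)
d = 0.81

n = ((2.241 + 0.643) / 0.81)²
n = (3.560)²
n ≈ 12.67
Round up to the next whole number: n = 13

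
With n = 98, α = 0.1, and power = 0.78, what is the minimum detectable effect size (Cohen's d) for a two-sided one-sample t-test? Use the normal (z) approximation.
d ≈ 0.24

Minimum detectable effect (one-sample t-test, normal approximation):
d = (z_{α/2} + z_β) / √n
d = (1.645 + 0.772) / √98
d = 2.417 / 9.899
d ≈ 0.24

By Cohen's convention (0.2 small / 0.5 medium / 0.8 large): small effect.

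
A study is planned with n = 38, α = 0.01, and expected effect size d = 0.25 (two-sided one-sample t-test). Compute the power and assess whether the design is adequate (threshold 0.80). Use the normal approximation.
Power ≈ 0.15; the study is underpowered (power < 0.80)

Power calculation (one-sample t-test, normal approximation):
z_β = d · √n - z_{α/2}
z_β = 0.25 · √38 - 2.576
z_β = 0.25 · 6.164 - 2.576
z_β = -1.035

Power = Φ(z_β) = Φ(-1.035) ≈ 0.150

Effect size d = 0.25 is small by Cohen's convention (0.2/0.5/0.8).

Threshold: power ≥ 0.80 is conventionally adequate.
Power ≈ 0.15 → the study is underpowered (power < 0.80).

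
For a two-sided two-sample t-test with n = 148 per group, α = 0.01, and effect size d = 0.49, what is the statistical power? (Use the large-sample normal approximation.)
Power ≈ 0.95

Power calculation (two-sample t-test, normal approximation):
z_β = d · √(n/2) - z_{α/2}
z_β = 0.49 · √(148/2) - 2.576
z_β = 0.49 · 8.602 - 2.576
z_β = 1.639

Power = Φ(z_β) = Φ(1.639) ≈ 0.949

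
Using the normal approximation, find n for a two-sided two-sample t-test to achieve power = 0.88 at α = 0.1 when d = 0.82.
n = 24 per group

Sample size formula (two-sample t-test, normal approximation):
n = 2 · ((z_{α/2} + z_β) / d)²

z_{α/2} = 1.645 (for α = 0.1, two-sided)
z_β = 1.175 (for power = 0.88)
d = 0.82

n = 2 · ((1.645 + 1.175) / 0.82)²
n = 2 · (3.439)²
n ≈ 23.65
Round up to the next whole number: n = 24 per group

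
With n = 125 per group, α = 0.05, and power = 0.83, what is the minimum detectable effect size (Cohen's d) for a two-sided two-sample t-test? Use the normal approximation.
d ≈ 0.37

Minimum detectable effect (two-sample t-test, normal approximation):
d = (z_{α/2} + z_β) / √(n/2)
d = (1.960 + 0.954) / √(125/2)
d = 2.914 / 7.906
d ≈ 0.37

By Cohen's convention (0.2 small / 0.5 medium / 0.8 large): small effect.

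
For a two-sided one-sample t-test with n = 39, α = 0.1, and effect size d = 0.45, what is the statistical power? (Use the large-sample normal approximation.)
Power ≈ 0.88

Power calculation (one-sample t-test, normal approximation):
z_β = d · √n - z_{α/2}
z_β = 0.45 · √39 - 1.645
z_β = 0.45 · 6.245 - 1.645
z_β = 1.165

Power = Φ(z_β) = Φ(1.165) ≈ 0.878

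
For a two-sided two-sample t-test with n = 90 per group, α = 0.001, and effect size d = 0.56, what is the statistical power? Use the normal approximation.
Power ≈ 0.68

Power calculation (two-sample t-test, normal approximation):
z_β = d · √(n/2) - z_{α/2}
z_β = 0.56 · √(90/2) - 3.291
z_β = 0.56 · 6.708 - 3.291
z_β = 0.466

Power = Φ(z_β) = Φ(0.466) ≈ 0.679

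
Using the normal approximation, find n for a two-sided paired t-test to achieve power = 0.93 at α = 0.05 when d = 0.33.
n = 109 pairs

Sample size formula (paired t-test, normal approximation):
n = ((z_{α/2} + z_β) / d)²

z_{α/2} = 1.960 (for α = 0.05, two-sided)
z_β = 1.476 (for power = 0.93)
d = 0.33

n = ((1.960 + 1.476) / 0.33)²
n = (10.412)²
n ≈ 108.41
Round up to the next whole number: n = 109 pairs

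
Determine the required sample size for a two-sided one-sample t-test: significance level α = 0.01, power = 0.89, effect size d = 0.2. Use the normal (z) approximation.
n = 362

Sample size formula (one-sample t-test, normal approximation):
n = ((z_{α/2} + z_β) / d)²

z_{α/2} = 2.576 (for α = 0.01, two-sided)
z_β = 1.227 (for power = 0.89)
d = 0.2

n = ((2.576 + 1.227) / 0.2)²
n = (19.015)²
n ≈ 361.57
Round up to the next whole number: n = 362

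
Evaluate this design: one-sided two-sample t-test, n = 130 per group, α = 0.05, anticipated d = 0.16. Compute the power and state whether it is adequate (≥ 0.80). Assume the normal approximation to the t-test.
Power ≈ 0.36; the study is underpowered (power < 0.80)

Power calculation (two-sample t-test, normal approximation):
z_β = d · √(n/2) - z_α
z_β = 0.16 · √(130/2) - 1.645
z_β = 0.16 · 8.062 - 1.645
z_β = -0.355

Power = Φ(z_β) = Φ(-0.355) ≈ 0.361

Effect size d = 0.16 is very small by Cohen's convention (0.2/0.5/0.8).

Threshold: power ≥ 0.80 is conventionally adequate.
Power ≈ 0.36 → the study is underpowered (power < 0.80).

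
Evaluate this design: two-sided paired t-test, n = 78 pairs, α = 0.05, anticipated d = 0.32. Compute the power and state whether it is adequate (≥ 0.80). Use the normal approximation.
Power ≈ 0.81; the study is adequately powered (power ≥ 0.80)

Power calculation (paired t-test, normal approximation):
z_β = d · √n - z_{α/2}
z_β = 0.32 · √78 - 1.960
z_β = 0.32 · 8.832 - 1.960
z_β = 0.866

Power = Φ(z_β) = Φ(0.866) ≈ 0.807

Effect size d = 0.32 is small by Cohen's convention (0.2/0.5/0.8).

Threshold: power ≥ 0.80 is conventionally adequate.
Power ≈ 0.81 → the study is adequately powered (power ≥ 0.80).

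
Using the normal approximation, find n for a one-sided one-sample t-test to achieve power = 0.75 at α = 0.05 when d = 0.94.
n = 7

Sample size formula (one-sample t-test, normal approximation):
n = ((z_α + z_β) / d)²

z_α = 1.645 (for α = 0.05, one-sided)
z_β = 0.674 (for power = 0.75)
d = 0.94

n = ((1.645 + 0.674) / 0.94)²
n = (2.467)²
n ≈ 6.09
Round up to the next whole number: n = 7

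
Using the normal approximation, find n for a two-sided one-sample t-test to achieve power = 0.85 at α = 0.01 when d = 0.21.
n = 296

Sample size formula (one-sample t-test, normal approximation):
n = ((z_{α/2} + z_β) / d)²

z_{α/2} = 2.576 (for α = 0.01, two-sided)
z_β = 1.036 (for power = 0.85)
d = 0.21

n = ((2.576 + 1.036) / 0.21)²
n = (17.200)²
n ≈ 295.84
Round up to the next whole number: n = 296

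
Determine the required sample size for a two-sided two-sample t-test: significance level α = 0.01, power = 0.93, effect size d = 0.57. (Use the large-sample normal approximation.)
n = 102 per group

Sample size formula (two-sample t-test, normal approximation):
n = 2 · ((z_{α/2} + z_β) / d)²

z_{α/2} = 2.576 (for α = 0.01, two-sided)
z_β = 1.476 (for power = 0.93)
d = 0.57

n = 2 · ((2.576 + 1.476) / 0.57)²
n = 2 · (7.109)²
n ≈ 101.08
Round up to the next whole number: n = 102 per group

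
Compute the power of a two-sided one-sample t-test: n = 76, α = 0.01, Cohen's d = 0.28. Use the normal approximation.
Power ≈ 0.45

Power calculation (one-sample t-test, normal approximation):
z_β = d · √n - z_{α/2}
z_β = 0.28 · √76 - 2.576
z_β = 0.28 · 8.718 - 2.576
z_β = -0.135

Power = Φ(z_β) = Φ(-0.135) ≈ 0.446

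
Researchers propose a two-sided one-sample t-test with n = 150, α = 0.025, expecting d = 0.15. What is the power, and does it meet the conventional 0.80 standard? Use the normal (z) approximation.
Power ≈ 0.34; the study is underpowered (power < 0.80)

Power calculation (one-sample t-test, normal approximation):
z_β = d · √n - z_{α/2}
z_β = 0.15 · √150 - 2.241
z_β = 0.15 · 12.247 - 2.241
z_β = -0.404

Power = Φ(z_β) = Φ(-0.404) ≈ 0.343

Effect size d = 0.15 is very small by Cohen's convention (0.2/0.5/0.8).

Threshold: power ≥ 0.80 is conventionally adequate.
Power ≈ 0.34 → the study is underpowered (power < 0.80).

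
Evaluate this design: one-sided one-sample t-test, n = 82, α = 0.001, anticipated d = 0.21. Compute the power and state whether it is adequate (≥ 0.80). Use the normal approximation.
Power ≈ 0.12; the study is underpowered (power < 0.80)

Power calculation (one-sample t-test, normal approximation):
z_β = d · √n - z_α
z_β = 0.21 · √82 - 3.090
z_β = 0.21 · 9.055 - 3.090
z_β = -1.189

Power = Φ(z_β) = Φ(-1.189) ≈ 0.117

Effect size d = 0.21 is small by Cohen's convention (0.2/0.5/0.8).

Threshold: power ≥ 0.80 is conventionally adequate.
Power ≈ 0.12 → the study is underpowered (power < 0.80).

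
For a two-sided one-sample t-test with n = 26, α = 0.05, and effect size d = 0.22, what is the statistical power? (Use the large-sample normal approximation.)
Power ≈ 0.20

Power calculation (one-sample t-test, normal approximation):
z_β = d · √n - z_{α/2}
z_β = 0.22 · √26 - 1.960
z_β = 0.22 · 5.099 - 1.960
z_β = -0.838

Power = Φ(z_β) = Φ(-0.838) ≈ 0.201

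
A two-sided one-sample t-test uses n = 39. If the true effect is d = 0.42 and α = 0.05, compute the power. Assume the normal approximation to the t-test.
Power ≈ 0.75

Power calculation (one-sample t-test, normal approximation):
z_β = d · √n - z_{α/2}
z_β = 0.42 · √39 - 1.960
z_β = 0.42 · 6.245 - 1.960
z_β = 0.663

Power = Φ(z_β) = Φ(0.663) ≈ 0.746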